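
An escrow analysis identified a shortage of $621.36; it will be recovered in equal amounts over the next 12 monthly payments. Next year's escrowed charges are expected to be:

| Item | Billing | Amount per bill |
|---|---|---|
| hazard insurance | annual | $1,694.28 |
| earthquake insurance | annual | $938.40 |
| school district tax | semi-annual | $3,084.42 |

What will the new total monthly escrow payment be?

Hazard insurance — $1,694.28 annually
Earthquake insurance — $938.40 annually
School district tax — $3,084.42 × 2 = $6,168.84 annually
Annual escrow total = $8,801.52
Base monthly escrow = $8,801.52 ÷ 12 = $733.46
Shortage spread = $621.36 / 12 = $51.78/mo
New monthly escrow = $733.46 + $51.78 = $785.24

$785.24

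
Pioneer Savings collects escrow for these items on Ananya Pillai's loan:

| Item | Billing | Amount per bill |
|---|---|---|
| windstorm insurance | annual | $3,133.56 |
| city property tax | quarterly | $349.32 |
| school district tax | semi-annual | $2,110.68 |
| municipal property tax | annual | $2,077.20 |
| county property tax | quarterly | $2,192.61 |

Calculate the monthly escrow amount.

$1,633.32

Windstorm insurance — $3,133.56 annually
City property tax — $349.32 × 4 = $1,397.28 annually
School district tax — $2,110.68 × 2 = $4,221.36 annually
Municipal property tax — $2,077.20 annually
County property tax — $2,192.61 × 4 = $8,770.44 annually
Total per year = $3,133.56 + $1,397.28 + $4,221.36 + $2,077.20 + $8,770.44 = $19,599.84
Monthly = $19,599.84 ÷ 12 = $1,633.32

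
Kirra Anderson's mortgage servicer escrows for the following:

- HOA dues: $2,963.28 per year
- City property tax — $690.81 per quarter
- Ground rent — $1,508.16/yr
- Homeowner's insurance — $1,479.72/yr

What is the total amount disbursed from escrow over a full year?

$8,714.40

HOA dues: $2,963.28/yr
City property tax: $690.81 × 4 = $2,763.24/yr
Ground rent: $1,508.16/yr
Homeowner's insurance: $1,479.72/yr
Annual escrow total = $2,963.28 + $2,763.24 + $1,508.16 + $1,479.72 = $8,714.40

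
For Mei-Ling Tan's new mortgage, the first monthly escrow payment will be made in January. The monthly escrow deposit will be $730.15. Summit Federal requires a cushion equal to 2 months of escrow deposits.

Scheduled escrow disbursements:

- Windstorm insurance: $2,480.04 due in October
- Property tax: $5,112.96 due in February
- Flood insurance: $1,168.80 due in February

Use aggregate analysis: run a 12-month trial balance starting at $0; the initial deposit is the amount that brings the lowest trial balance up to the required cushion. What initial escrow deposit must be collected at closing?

Cushion = 2 × $730.15 = $1,460.30
Trial balance (start $0, +$730.15 each month, − disbursements):
  Jan: +$730.15 → $730.15
  Feb: +$730.15 − $6,281.76 → -$4,821.46
  Mar: +$730.15 → -$4,091.31
  Apr: +$730.15 → -$3,361.16
  May: +$730.15 → -$2,631.01
  Jun: +$730.15 → -$1,900.86
  Jul: +$730.15 → -$1,170.71
  Aug: +$730.15 → -$440.56
  Sep: +$730.15 → $289.59
  Oct: +$730.15 − $2,480.04 → -$1,460.30
  Nov: +$730.15 → -$730.15
  Dec: +$730.15 → $0.00
Lowest trial balance = -$4,821.46 (Feb)
Initial deposit = cushion − low point = $1,460.30 − (-$4,821.46) = $6,281.76

$6,281.76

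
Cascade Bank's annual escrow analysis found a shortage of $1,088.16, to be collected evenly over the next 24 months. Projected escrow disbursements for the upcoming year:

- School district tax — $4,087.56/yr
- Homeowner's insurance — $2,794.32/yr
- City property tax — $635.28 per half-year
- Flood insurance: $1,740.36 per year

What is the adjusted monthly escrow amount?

$869.74

School district tax — $4,087.56
Homeowner's insurance — $2,794.32
City property tax — $635.28 × 2 = $1,270.56
Flood insurance — $1,740.36
Total per year = $4,087.56 + $2,794.32 + $1,270.56 + $1,740.36 = $9,892.80
Base monthly escrow = $9,892.80 ÷ 12 = $824.40
Monthly shortage recovery: $1,088.16 / 24 = $45.34
Adjusted monthly = $824.40 + $45.34 = $869.74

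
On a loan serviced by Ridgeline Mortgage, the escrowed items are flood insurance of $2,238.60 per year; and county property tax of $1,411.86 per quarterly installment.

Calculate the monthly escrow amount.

Flood insurance = $2,238.60 annually
County property tax = $1,411.86 × 4 = $5,647.44 annually
Total annual escrow = $2,238.60 + $5,647.44 = $7,886.04
Base monthly escrow = $7,886.04 ÷ 12 = $657.17

$657.17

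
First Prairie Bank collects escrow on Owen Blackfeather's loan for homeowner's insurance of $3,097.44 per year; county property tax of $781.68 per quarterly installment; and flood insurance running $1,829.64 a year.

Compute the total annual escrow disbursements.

$8,053.80

Homeowner's insurance — $3,097.44 per year
County property tax — $781.68 × 4 = $3,126.72 per year
Flood insurance — $1,829.64 per year
Annual escrow total = $8,053.80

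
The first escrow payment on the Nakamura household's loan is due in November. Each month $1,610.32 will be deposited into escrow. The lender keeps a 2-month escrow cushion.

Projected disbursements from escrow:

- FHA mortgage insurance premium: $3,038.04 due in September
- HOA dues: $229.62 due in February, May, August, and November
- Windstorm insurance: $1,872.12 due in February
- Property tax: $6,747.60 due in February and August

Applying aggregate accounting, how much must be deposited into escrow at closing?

Cushion = 2 × $1,610.32 = $3,220.64
Trial balance (start $0, +$1,610.32 each month, − disbursements):
  Nov: +$1,610.32 − $229.62 → $1,380.70
  Dec: +$1,610.32 → $2,991.02
  Jan: +$1,610.32 → $4,601.34
  Feb: +$1,610.32 − $8,849.34 → -$2,637.68
  Mar: +$1,610.32 → -$1,027.36
  Apr: +$1,610.32 → $582.96
  May: +$1,610.32 − $229.62 → $1,963.66
  Jun: +$1,610.32 → $3,573.98
  Jul: +$1,610.32 → $5,184.30
  Aug: +$1,610.32 − $6,977.22 → -$182.60
  Sep: +$1,610.32 − $3,038.04 → -$1,610.32
  Oct: +$1,610.32 → $0.00
Lowest trial balance = -$2,637.68 (Feb)
Initial deposit = cushion − low point = $3,220.64 − (-$2,637.68) = $5,858.32

$5,858.32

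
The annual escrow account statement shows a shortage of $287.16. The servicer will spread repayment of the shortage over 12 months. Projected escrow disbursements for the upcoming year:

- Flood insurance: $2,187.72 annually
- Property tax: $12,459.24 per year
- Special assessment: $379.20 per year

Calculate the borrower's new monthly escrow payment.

$1,276.11

Flood insurance: $2,187.72 annually
Property tax: $12,459.24 annually
Special assessment: $379.20 annually
Annual escrow total = $2,187.72 + $12,459.24 + $379.20 = $15,026.16
Monthly = $15,026.16 ÷ 12 = $1,252.18
Monthly shortage recovery: $287.16 ÷ 12 = $23.93
New monthly escrow = $1,252.18 + $23.93 = $1,276.11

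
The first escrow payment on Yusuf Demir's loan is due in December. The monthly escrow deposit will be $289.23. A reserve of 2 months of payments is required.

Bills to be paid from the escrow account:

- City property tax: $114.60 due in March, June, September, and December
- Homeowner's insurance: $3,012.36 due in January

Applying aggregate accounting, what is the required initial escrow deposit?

$3,126.96

Cushion = 2 × $289.23 = $578.46
Trial balance (start $0, +$289.23 each month, − disbursements):
  Dec: +$289.23 − $114.60 → $174.63
  Jan: +$289.23 − $3,012.36 → -$2,548.50
  Feb: +$289.23 → -$2,259.27
  Mar: +$289.23 − $114.60 → -$2,084.64
  Apr: +$289.23 → -$1,795.41
  May: +$289.23 → -$1,506.18
  Jun: +$289.23 − $114.60 → -$1,331.55
  Jul: +$289.23 → -$1,042.32
  Aug: +$289.23 → -$753.09
  Sep: +$289.23 − $114.60 → -$578.46
  Oct: +$289.23 → -$289.23
  Nov: +$289.23 → $0.00
Lowest trial balance = -$2,548.50 (Jan)
Initial deposit = cushion − low point = $578.46 − (-$2,548.50) = $3,126.96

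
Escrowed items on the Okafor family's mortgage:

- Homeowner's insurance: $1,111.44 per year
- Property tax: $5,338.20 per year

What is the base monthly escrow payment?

$537.47

Homeowner's insurance: $1,111.44
Property tax: $5,338.20
Combined annual = $1,111.44 + $5,338.20 = $6,449.64
Monthly escrow = $6,449.64 / 12 = $537.47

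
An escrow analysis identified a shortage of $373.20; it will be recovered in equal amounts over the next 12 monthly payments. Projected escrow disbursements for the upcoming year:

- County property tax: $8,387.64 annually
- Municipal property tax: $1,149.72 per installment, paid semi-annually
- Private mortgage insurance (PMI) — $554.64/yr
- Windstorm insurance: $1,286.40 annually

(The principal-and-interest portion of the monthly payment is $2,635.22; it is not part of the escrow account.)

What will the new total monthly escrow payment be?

$1,075.11

County property tax — $8,387.64/yr
Municipal property tax — $1,149.72 × 2 = $2,299.44/yr
Private mortgage insurance (PMI) — $554.64/yr
Windstorm insurance — $1,286.40/yr
Annual escrow total = $12,528.12
Monthly = $12,528.12 ÷ 12 = $1,044.01
Shortage spread = $373.20 ÷ 12 = $31.10/mo
New monthly escrow = $1,044.01 + $31.10 = $1,075.11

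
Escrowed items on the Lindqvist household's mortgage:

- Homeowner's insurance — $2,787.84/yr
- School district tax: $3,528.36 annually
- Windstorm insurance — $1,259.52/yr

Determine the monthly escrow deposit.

Homeowner's insurance: $2,787.84
School district tax: $3,528.36
Windstorm insurance: $1,259.52
Total per year = $7,575.72
Monthly = $7,575.72 ÷ 12 = $631.31

$631.31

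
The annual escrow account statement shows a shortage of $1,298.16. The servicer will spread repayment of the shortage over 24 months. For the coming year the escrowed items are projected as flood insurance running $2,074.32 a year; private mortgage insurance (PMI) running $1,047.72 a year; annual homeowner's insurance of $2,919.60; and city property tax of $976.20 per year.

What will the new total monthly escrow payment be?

$638.91

Flood insurance: $2,074.32 annually
Private mortgage insurance (PMI): $1,047.72 annually
Homeowner's insurance: $2,919.60 annually
City property tax: $976.20 annually
Yearly total = $7,017.84
Per month = $7,017.84 / 12 = $584.82
Shortage per month = $1,298.16 / 24 = $54.09
New monthly escrow = $584.82 + $54.09 = $638.91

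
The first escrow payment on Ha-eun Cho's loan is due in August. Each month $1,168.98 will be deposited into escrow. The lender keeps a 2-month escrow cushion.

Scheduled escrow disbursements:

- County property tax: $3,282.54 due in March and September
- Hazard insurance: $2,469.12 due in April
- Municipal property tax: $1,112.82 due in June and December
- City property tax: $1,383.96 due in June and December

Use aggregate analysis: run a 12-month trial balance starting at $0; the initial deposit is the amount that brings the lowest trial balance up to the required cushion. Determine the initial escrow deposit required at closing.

Cushion = 2 × $1,168.98 = $2,337.96
Trial balance (start $0, +$1,168.98 each month, − disbursements):
  Aug: +$1,168.98 → $1,168.98
  Sep: +$1,168.98 − $3,282.54 → -$944.58
  Oct: +$1,168.98 → $224.40
  Nov: +$1,168.98 → $1,393.38
  Dec: +$1,168.98 − $2,496.78 → $65.58
  Jan: +$1,168.98 → $1,234.56
  Feb: +$1,168.98 → $2,403.54
  Mar: +$1,168.98 − $3,282.54 → $289.98
  Apr: +$1,168.98 − $2,469.12 → -$1,010.16
  May: +$1,168.98 → $158.82
  Jun: +$1,168.98 − $2,496.78 → -$1,168.98
  Jul: +$1,168.98 → $0.00
Lowest trial balance = -$1,168.98 (Jun)
Initial deposit = cushion − low point = $2,337.96 − (-$1,168.98) = $3,506.94

$3,506.94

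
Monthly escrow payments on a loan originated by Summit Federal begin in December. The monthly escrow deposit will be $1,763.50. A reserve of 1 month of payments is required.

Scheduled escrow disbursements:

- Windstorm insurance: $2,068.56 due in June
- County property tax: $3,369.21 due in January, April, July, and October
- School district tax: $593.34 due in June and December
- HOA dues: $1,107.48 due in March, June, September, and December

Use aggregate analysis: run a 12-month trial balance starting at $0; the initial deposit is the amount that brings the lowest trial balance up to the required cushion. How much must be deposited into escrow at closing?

$4,340.81

Cushion = 1 × $1,763.50 = $1,763.50
Trial balance (start $0, +$1,763.50 each month, − disbursements):
  Dec: +$1,763.50 − $1,700.82 → $62.68
  Jan: +$1,763.50 − $3,369.21 → -$1,543.03
  Feb: +$1,763.50 → $220.47
  Mar: +$1,763.50 − $1,107.48 → $876.49
  Apr: +$1,763.50 − $3,369.21 → -$729.22
  May: +$1,763.50 → $1,034.28
  Jun: +$1,763.50 − $3,769.38 → -$971.60
  Jul: +$1,763.50 − $3,369.21 → -$2,577.31
  Aug: +$1,763.50 → -$813.81
  Sep: +$1,763.50 − $1,107.48 → -$157.79
  Oct: +$1,763.50 − $3,369.21 → -$1,763.50
  Nov: +$1,763.50 → $0.00
Lowest trial balance = -$2,577.31 (Jul)
Initial deposit = cushion − low point = $1,763.50 − (-$2,577.31) = $4,340.81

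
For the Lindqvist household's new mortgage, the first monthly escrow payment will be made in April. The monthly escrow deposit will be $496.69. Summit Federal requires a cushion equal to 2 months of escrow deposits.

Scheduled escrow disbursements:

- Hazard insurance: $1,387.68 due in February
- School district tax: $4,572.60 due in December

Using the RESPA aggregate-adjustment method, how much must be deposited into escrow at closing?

$1,490.07

Cushion = 2 × $496.69 = $993.38
Trial balance (start $0, +$496.69 each month, − disbursements):
  Apr: +$496.69 → $496.69
  May: +$496.69 → $993.38
  Jun: +$496.69 → $1,490.07
  Jul: +$496.69 → $1,986.76
  Aug: +$496.69 → $2,483.45
  Sep: +$496.69 → $2,980.14
  Oct: +$496.69 → $3,476.83
  Nov: +$496.69 → $3,973.52
  Dec: +$496.69 − $4,572.60 → -$102.39
  Jan: +$496.69 → $394.30
  Feb: +$496.69 − $1,387.68 → -$496.69
  Mar: +$496.69 → $0.00
Lowest trial balance = -$496.69 (Feb)
Initial deposit = cushion − low point = $993.38 − (-$496.69) = $1,490.07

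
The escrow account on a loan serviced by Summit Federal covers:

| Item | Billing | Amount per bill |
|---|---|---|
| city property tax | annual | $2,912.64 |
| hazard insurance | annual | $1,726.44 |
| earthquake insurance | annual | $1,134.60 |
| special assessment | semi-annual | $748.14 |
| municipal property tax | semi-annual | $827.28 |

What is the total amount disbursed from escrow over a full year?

City property tax: $2,912.64/yr
Hazard insurance: $1,726.44/yr
Earthquake insurance: $1,134.60/yr
Special assessment: $748.14 × 2 = $1,496.28/yr
Municipal property tax: $827.28 × 2 = $1,654.56/yr
Combined annual = $8,924.52

$8,924.52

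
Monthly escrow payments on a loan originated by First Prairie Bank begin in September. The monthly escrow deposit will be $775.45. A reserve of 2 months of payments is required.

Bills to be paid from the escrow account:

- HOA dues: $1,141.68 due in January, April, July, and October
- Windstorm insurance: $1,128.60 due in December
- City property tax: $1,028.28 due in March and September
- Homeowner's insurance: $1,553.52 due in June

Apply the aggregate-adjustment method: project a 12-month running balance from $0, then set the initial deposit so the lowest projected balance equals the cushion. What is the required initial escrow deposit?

Cushion = 2 × $775.45 = $1,550.90
Trial balance (start $0, +$775.45 each month, − disbursements):
  Sep: +$775.45 − $1,028.28 → -$252.83
  Oct: +$775.45 − $1,141.68 → -$619.06
  Nov: +$775.45 → $156.39
  Dec: +$775.45 − $1,128.60 → -$196.76
  Jan: +$775.45 − $1,141.68 → -$562.99
  Feb: +$775.45 → $212.46
  Mar: +$775.45 − $1,028.28 → -$40.37
  Apr: +$775.45 − $1,141.68 → -$406.60
  May: +$775.45 → $368.85
  Jun: +$775.45 − $1,553.52 → -$409.22
  Jul: +$775.45 − $1,141.68 → -$775.45
  Aug: +$775.45 → $0.00
Lowest trial balance = -$775.45 (Jul)
Initial deposit = cushion − low point = $1,550.90 − (-$775.45) = $2,326.35

$2,326.35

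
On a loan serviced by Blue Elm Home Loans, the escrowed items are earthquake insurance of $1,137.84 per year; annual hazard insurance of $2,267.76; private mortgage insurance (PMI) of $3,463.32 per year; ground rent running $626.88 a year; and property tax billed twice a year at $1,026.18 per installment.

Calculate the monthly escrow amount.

$795.68

Earthquake insurance — $1,137.84 per year
Hazard insurance — $2,267.76 per year
Private mortgage insurance (PMI) — $3,463.32 per year
Ground rent — $626.88 per year
Property tax — $1,026.18 × 2 = $2,052.36 per year
Combined annual = $9,548.16
Monthly escrow = $9,548.16 ÷ 12 = $795.68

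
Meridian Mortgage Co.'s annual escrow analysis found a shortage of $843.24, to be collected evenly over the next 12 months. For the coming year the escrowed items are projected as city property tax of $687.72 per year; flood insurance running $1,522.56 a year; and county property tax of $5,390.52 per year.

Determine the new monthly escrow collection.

City property tax: $687.72/yr
Flood insurance: $1,522.56/yr
County property tax: $5,390.52/yr
Total annual escrow = $687.72 + $1,522.56 + $5,390.52 = $7,600.80
Per month = $7,600.80 ÷ 12 = $633.40
Shortage per month = $843.24 / 12 = $70.27
New monthly escrow = $633.40 + $70.27 = $703.67

$703.67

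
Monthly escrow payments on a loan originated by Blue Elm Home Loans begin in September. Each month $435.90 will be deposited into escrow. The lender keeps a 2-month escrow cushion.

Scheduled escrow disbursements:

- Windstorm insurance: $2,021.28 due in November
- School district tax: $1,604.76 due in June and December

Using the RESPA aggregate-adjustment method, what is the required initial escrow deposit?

$2,754.24

Cushion = 2 × $435.90 = $871.80
Trial balance (start $0, +$435.90 each month, − disbursements):
  Sep: +$435.90 → $435.90
  Oct: +$435.90 → $871.80
  Nov: +$435.90 − $2,021.28 → -$713.58
  Dec: +$435.90 − $1,604.76 → -$1,882.44
  Jan: +$435.90 → -$1,446.54
  Feb: +$435.90 → -$1,010.64
  Mar: +$435.90 → -$574.74
  Apr: +$435.90 → -$138.84
  May: +$435.90 → $297.06
  Jun: +$435.90 − $1,604.76 → -$871.80
  Jul: +$435.90 → -$435.90
  Aug: +$435.90 → $0.00
Lowest trial balance = -$1,882.44 (Dec)
Initial deposit = cushion − low point = $871.80 − (-$1,882.44) = $2,754.24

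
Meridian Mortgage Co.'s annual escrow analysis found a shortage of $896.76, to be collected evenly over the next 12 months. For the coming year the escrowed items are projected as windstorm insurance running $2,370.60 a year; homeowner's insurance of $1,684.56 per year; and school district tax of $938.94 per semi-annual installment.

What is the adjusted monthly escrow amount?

Windstorm insurance = $2,370.60/yr
Homeowner's insurance = $1,684.56/yr
School district tax = $938.94 × 2 = $1,877.88/yr
Yearly total = $2,370.60 + $1,684.56 + $1,877.88 = $5,933.04
Monthly = $5,933.04 / 12 = $494.42
Shortage spread = $896.76 ÷ 12 = $74.73/mo
Adjusted monthly = $494.42 + $74.73 = $569.15

$569.15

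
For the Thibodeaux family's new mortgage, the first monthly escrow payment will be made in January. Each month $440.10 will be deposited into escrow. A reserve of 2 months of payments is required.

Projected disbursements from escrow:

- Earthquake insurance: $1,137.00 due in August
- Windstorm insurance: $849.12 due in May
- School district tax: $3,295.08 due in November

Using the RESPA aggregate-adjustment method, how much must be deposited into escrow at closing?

$1,320.30

Cushion = 2 × $440.10 = $880.20
Trial balance (start $0, +$440.10 each month, − disbursements):
  Jan: +$440.10 → $440.10
  Feb: +$440.10 → $880.20
  Mar: +$440.10 → $1,320.30
  Apr: +$440.10 → $1,760.40
  May: +$440.10 − $849.12 → $1,351.38
  Jun: +$440.10 → $1,791.48
  Jul: +$440.10 → $2,231.58
  Aug: +$440.10 − $1,137.00 → $1,534.68
  Sep: +$440.10 → $1,974.78
  Oct: +$440.10 → $2,414.88
  Nov: +$440.10 − $3,295.08 → -$440.10
  Dec: +$440.10 → $0.00
Lowest trial balance = -$440.10 (Nov)
Initial deposit = cushion − low point = $880.20 − (-$440.10) = $1,320.30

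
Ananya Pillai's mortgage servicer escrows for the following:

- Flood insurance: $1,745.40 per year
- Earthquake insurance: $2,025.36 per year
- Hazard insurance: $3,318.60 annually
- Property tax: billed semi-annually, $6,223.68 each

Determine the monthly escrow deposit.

$1,628.06

Flood insurance: $1,745.40 per year
Earthquake insurance: $2,025.36 per year
Hazard insurance: $3,318.60 per year
Property tax: $6,223.68 × 2 = $12,447.36 per year
Total per year = $19,536.72
Base monthly escrow = $19,536.72 ÷ 12 = $1,628.06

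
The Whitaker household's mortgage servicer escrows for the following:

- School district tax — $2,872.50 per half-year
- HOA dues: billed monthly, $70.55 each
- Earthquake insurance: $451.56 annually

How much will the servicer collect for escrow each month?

$586.93

School district tax: $2,872.50 × 2 = $5,745.00 per year
HOA dues: $70.55 × 12 = $846.60 per year
Earthquake insurance: $451.56 per year
Combined annual = $5,745.00 + $846.60 + $451.56 = $7,043.16
Base monthly escrow = $7,043.16 ÷ 12 = $586.93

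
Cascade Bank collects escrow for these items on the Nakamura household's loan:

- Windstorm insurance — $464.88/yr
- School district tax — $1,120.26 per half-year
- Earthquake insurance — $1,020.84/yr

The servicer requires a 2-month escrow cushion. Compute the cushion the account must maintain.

Windstorm insurance — $464.88 annually
School district tax — $1,120.26 × 2 = $2,240.52 annually
Earthquake insurance — $1,020.84 annually
Combined annual = $3,726.24
Monthly escrow = $3,726.24 / 12 = $310.52
Cushion = 2 × $310.52 = $621.04

$621.04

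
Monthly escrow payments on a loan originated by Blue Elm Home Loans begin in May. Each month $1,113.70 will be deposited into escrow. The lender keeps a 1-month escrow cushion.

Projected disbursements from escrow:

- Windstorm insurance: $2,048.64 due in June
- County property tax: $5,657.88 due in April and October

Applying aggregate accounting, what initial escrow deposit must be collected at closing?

Cushion = 1 × $1,113.70 = $1,113.70
Trial balance (start $0, +$1,113.70 each month, − disbursements):
  May: +$1,113.70 → $1,113.70
  Jun: +$1,113.70 − $2,048.64 → $178.76
  Jul: +$1,113.70 → $1,292.46
  Aug: +$1,113.70 → $2,406.16
  Sep: +$1,113.70 → $3,519.86
  Oct: +$1,113.70 − $5,657.88 → -$1,024.32
  Nov: +$1,113.70 → $89.38
  Dec: +$1,113.70 → $1,203.08
  Jan: +$1,113.70 → $2,316.78
  Feb: +$1,113.70 → $3,430.48
  Mar: +$1,113.70 → $4,544.18
  Apr: +$1,113.70 − $5,657.88 → $0.00
Lowest trial balance = -$1,024.32 (Oct)
Initial deposit = cushion − low point = $1,113.70 − (-$1,024.32) = $2,138.02

$2,138.02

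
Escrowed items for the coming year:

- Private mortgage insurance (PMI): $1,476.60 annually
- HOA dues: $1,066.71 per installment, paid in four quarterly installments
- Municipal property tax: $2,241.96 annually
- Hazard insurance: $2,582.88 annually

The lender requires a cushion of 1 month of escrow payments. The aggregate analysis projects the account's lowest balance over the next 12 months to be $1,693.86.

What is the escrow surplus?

Private mortgage insurance (PMI) — $1,476.60/yr
HOA dues — $1,066.71 × 4 = $4,266.84/yr
Municipal property tax — $2,241.96/yr
Hazard insurance — $2,582.88/yr
Total per year = $10,568.28
Monthly escrow = $10,568.28 / 12 = $880.69
Cushion = 1 × $880.69 = $880.69
Excess over cushion: $1,693.86 − $880.69 = $813.17

$813.17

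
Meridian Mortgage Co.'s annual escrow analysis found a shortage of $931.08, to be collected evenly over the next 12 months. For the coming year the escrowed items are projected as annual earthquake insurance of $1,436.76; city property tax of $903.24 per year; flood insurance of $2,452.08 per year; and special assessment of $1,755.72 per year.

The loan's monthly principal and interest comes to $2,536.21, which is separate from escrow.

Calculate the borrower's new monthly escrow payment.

$623.24

Earthquake insurance: $1,436.76 per year
City property tax: $903.24 per year
Flood insurance: $2,452.08 per year
Special assessment: $1,755.72 per year
Yearly total = $1,436.76 + $903.24 + $2,452.08 + $1,755.72 = $6,547.80
Base monthly escrow = $6,547.80 / 12 = $545.65
Monthly shortage recovery: $931.08 ÷ 12 = $77.59
New monthly escrow = $545.65 + $77.59 = $623.24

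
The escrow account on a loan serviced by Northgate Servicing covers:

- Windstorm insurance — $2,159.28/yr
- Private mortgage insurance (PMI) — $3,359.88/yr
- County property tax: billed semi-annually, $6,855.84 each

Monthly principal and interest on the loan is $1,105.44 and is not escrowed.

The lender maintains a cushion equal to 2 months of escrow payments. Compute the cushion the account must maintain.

$3,205.14

Windstorm insurance = $2,159.28
Private mortgage insurance (PMI) = $3,359.88
County property tax = $6,855.84 × 2 = $13,711.68
Yearly total = $2,159.28 + $3,359.88 + $13,711.68 = $19,230.84
Monthly escrow = $19,230.84 / 12 = $1,602.57
Cushion = 2 × $1,602.57 = $3,205.14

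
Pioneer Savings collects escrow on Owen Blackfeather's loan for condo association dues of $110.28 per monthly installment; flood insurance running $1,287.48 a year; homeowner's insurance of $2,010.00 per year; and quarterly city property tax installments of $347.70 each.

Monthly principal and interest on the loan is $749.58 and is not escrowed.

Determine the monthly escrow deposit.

$500.97

Condo association dues — $110.28 × 12 = $1,323.36 annually
Flood insurance — $1,287.48 annually
Homeowner's insurance — $2,010.00 annually
City property tax — $347.70 × 4 = $1,390.80 annually
Annual escrow total = $1,323.36 + $1,287.48 + $2,010.00 + $1,390.80 = $6,011.64
Per month = $6,011.64 / 12 = $500.97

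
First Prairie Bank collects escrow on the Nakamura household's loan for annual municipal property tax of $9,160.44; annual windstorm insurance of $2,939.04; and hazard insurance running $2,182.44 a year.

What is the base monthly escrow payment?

Municipal property tax — $9,160.44 annually
Windstorm insurance — $2,939.04 annually
Hazard insurance — $2,182.44 annually
Annual escrow total = $14,281.92
Per month = $14,281.92 ÷ 12 = $1,190.16

$1,190.16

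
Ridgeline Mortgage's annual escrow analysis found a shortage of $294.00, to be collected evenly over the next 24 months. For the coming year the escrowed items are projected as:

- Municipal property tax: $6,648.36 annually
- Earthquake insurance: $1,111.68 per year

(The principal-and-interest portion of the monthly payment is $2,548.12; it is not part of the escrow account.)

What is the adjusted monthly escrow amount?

Municipal property tax — $6,648.36
Earthquake insurance — $1,111.68
Total per year = $6,648.36 + $1,111.68 = $7,760.04
Per month = $7,760.04 / 12 = $646.67
Shortage per month = $294.00 ÷ 24 = $12.25
Adjusted monthly = $646.67 + $12.25 = $658.92

$658.92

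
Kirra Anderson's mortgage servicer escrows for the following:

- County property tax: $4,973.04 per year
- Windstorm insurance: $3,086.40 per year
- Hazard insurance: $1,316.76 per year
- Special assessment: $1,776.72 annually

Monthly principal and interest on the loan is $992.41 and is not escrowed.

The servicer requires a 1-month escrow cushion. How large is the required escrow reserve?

County property tax: $4,973.04 annually
Windstorm insurance: $3,086.40 annually
Hazard insurance: $1,316.76 annually
Special assessment: $1,776.72 annually
Total annual escrow = $4,973.04 + $3,086.40 + $1,316.76 + $1,776.72 = $11,152.92
Base monthly escrow = $11,152.92 ÷ 12 = $929.41
Required cushion = 1 × $929.41 = $929.41

$929.41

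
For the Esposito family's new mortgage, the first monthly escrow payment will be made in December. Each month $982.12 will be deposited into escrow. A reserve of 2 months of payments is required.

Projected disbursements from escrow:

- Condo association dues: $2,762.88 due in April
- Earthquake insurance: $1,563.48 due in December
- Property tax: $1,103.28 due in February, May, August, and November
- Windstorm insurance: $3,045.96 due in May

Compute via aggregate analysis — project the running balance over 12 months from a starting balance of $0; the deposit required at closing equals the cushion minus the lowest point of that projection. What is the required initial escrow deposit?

Cushion = 2 × $982.12 = $1,964.24
Trial balance (start $0, +$982.12 each month, − disbursements):
  Dec: +$982.12 − $1,563.48 → -$581.36
  Jan: +$982.12 → $400.76
  Feb: +$982.12 − $1,103.28 → $279.60
  Mar: +$982.12 → $1,261.72
  Apr: +$982.12 − $2,762.88 → -$519.04
  May: +$982.12 − $4,149.24 → -$3,686.16
  Jun: +$982.12 → -$2,704.04
  Jul: +$982.12 → -$1,721.92
  Aug: +$982.12 − $1,103.28 → -$1,843.08
  Sep: +$982.12 → -$860.96
  Oct: +$982.12 → $121.16
  Nov: +$982.12 − $1,103.28 → $0.00
Lowest trial balance = -$3,686.16 (May)
Initial deposit = cushion − low point = $1,964.24 − (-$3,686.16) = $5,650.40

$5,650.40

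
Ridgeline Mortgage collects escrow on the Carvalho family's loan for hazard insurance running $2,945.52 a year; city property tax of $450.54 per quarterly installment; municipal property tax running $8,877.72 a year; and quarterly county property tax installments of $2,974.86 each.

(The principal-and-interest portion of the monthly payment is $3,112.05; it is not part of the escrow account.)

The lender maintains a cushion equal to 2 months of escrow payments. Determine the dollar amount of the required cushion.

Hazard insurance = $2,945.52 per year
City property tax = $450.54 × 4 = $1,802.16 per year
Municipal property tax = $8,877.72 per year
County property tax = $2,974.86 × 4 = $11,899.44 per year
Combined annual = $2,945.52 + $1,802.16 + $8,877.72 + $11,899.44 = $25,524.84
Monthly escrow = $25,524.84 / 12 = $2,127.07
Reserve = 2 × $2,127.07 = $4,254.14

$4,254.14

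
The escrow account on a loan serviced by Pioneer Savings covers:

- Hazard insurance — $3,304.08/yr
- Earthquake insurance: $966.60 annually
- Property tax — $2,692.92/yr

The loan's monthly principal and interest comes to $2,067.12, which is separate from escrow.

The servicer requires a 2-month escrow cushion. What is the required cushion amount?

Hazard insurance: $3,304.08 per year
Earthquake insurance: $966.60 per year
Property tax: $2,692.92 per year
Total annual escrow = $6,963.60
Base monthly escrow = $6,963.60 ÷ 12 = $580.30
Reserve = 2 × $580.30 = $1,160.60

$1,160.60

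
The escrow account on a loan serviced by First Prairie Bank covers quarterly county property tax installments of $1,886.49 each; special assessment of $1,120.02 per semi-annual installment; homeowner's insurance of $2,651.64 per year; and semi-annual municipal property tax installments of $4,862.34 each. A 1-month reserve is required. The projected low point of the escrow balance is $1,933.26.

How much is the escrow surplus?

County property tax: $1,886.49 × 4 = $7,545.96 annually
Special assessment: $1,120.02 × 2 = $2,240.04 annually
Homeowner's insurance: $2,651.64 annually
Municipal property tax: $4,862.34 × 2 = $9,724.68 annually
Annual escrow total = $7,545.96 + $2,240.04 + $2,651.64 + $9,724.68 = $22,162.32
Monthly = $22,162.32 / 12 = $1,846.86
Required cushion = 1 × $1,846.86 = $1,846.86
Surplus = $1,933.26 − $1,846.86 = $86.40

$86.40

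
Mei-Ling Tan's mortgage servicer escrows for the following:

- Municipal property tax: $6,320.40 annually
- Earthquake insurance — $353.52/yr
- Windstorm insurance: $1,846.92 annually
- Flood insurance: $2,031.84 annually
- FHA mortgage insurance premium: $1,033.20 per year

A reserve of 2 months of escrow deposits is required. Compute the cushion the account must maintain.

$1,930.98

Municipal property tax — $6,320.40 annually
Earthquake insurance — $353.52 annually
Windstorm insurance — $1,846.92 annually
Flood insurance — $2,031.84 annually
FHA mortgage insurance premium — $1,033.20 annually
Combined annual = $6,320.40 + $353.52 + $1,846.92 + $2,031.84 + $1,033.20 = $11,585.88
Base monthly escrow = $11,585.88 / 12 = $965.49
Reserve = 2 × $965.49 = $1,930.98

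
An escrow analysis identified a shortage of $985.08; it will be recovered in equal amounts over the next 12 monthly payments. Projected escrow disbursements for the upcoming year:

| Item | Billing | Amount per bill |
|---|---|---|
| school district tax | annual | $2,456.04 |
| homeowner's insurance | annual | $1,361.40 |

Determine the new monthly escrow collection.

$400.21

School district tax = $2,456.04 per year
Homeowner's insurance = $1,361.40 per year
Yearly total = $3,817.44
Per month = $3,817.44 ÷ 12 = $318.12
Shortage per month = $985.08 ÷ 12 = $82.09
New monthly escrow = $318.12 + $82.09 = $400.21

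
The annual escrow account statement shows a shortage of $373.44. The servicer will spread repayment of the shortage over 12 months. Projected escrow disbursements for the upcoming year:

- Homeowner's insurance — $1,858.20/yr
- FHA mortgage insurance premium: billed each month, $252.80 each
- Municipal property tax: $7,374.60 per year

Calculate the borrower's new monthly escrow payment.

Homeowner's insurance — $1,858.20/yr
FHA mortgage insurance premium — $252.80 × 12 = $3,033.60/yr
Municipal property tax — $7,374.60/yr
Annual escrow total = $12,266.40
Monthly = $12,266.40 / 12 = $1,022.20
Shortage spread = $373.44 / 12 = $31.12/mo
Adjusted monthly = $1,022.20 + $31.12 = $1,053.32

$1,053.32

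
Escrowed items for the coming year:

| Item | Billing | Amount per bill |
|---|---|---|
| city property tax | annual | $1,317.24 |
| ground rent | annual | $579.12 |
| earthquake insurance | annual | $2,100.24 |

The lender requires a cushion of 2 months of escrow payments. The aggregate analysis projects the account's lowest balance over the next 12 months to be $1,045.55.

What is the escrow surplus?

$379.45

City property tax — $1,317.24 per year
Ground rent — $579.12 per year
Earthquake insurance — $2,100.24 per year
Combined annual = $1,317.24 + $579.12 + $2,100.24 = $3,996.60
Monthly = $3,996.60 ÷ 12 = $333.05
Cushion = 2 × $333.05 = $666.10
Surplus = $1,045.55 − $666.10 = $379.45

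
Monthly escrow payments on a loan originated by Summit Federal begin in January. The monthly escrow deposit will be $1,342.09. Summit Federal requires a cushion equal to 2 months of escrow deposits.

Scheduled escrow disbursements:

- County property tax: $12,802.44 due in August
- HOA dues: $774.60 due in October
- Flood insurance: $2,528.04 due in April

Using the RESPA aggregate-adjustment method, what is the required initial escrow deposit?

Cushion = 2 × $1,342.09 = $2,684.18
Trial balance (start $0, +$1,342.09 each month, − disbursements):
  Jan: +$1,342.09 → $1,342.09
  Feb: +$1,342.09 → $2,684.18
  Mar: +$1,342.09 → $4,026.27
  Apr: +$1,342.09 − $2,528.04 → $2,840.32
  May: +$1,342.09 → $4,182.41
  Jun: +$1,342.09 → $5,524.50
  Jul: +$1,342.09 → $6,866.59
  Aug: +$1,342.09 − $12,802.44 → -$4,593.76
  Sep: +$1,342.09 → -$3,251.67
  Oct: +$1,342.09 − $774.60 → -$2,684.18
  Nov: +$1,342.09 → -$1,342.09
  Dec: +$1,342.09 → $0.00
Lowest trial balance = -$4,593.76 (Aug)
Initial deposit = cushion − low point = $2,684.18 − (-$4,593.76) = $7,277.94

$7,277.94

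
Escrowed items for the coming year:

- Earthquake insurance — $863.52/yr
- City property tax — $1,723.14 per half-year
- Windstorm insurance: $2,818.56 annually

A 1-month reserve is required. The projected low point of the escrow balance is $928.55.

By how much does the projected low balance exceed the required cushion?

Earthquake insurance = $863.52/yr
City property tax = $1,723.14 × 2 = $3,446.28/yr
Windstorm insurance = $2,818.56/yr
Total annual escrow = $863.52 + $3,446.28 + $2,818.56 = $7,128.36
Base monthly escrow = $7,128.36 / 12 = $594.03
Required reserve = 1 × $594.03 = $594.03
Surplus = $928.55 − $594.03 = $334.52

$334.52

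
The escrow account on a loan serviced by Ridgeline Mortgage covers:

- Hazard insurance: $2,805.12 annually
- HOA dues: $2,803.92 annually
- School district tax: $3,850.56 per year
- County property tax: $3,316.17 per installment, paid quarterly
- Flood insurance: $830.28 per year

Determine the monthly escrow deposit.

$1,962.88

Hazard insurance = $2,805.12 annually
HOA dues = $2,803.92 annually
School district tax = $3,850.56 annually
County property tax = $3,316.17 × 4 = $13,264.68 annually
Flood insurance = $830.28 annually
Total per year = $23,554.56
Monthly = $23,554.56 ÷ 12 = $1,962.88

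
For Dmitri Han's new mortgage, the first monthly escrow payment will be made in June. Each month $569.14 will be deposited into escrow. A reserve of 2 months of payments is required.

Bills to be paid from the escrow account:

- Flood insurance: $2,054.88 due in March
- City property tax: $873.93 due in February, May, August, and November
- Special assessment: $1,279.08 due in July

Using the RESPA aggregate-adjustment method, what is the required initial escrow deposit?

Cushion = 2 × $569.14 = $1,138.28
Trial balance (start $0, +$569.14 each month, − disbursements):
  Jun: +$569.14 → $569.14
  Jul: +$569.14 − $1,279.08 → -$140.80
  Aug: +$569.14 − $873.93 → -$445.59
  Sep: +$569.14 → $123.55
  Oct: +$569.14 → $692.69
  Nov: +$569.14 − $873.93 → $387.90
  Dec: +$569.14 → $957.04
  Jan: +$569.14 → $1,526.18
  Feb: +$569.14 − $873.93 → $1,221.39
  Mar: +$569.14 − $2,054.88 → -$264.35
  Apr: +$569.14 → $304.79
  May: +$569.14 − $873.93 → $0.00
Lowest trial balance = -$445.59 (Aug)
Initial deposit = cushion − low point = $1,138.28 − (-$445.59) = $1,583.87

$1,583.87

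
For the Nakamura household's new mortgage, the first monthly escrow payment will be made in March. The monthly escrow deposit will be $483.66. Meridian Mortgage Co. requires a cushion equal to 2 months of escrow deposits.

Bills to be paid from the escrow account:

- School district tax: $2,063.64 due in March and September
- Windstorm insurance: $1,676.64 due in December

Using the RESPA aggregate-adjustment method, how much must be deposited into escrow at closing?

Cushion = 2 × $483.66 = $967.32
Trial balance (start $0, +$483.66 each month, − disbursements):
  Mar: +$483.66 − $2,063.64 → -$1,579.98
  Apr: +$483.66 → -$1,096.32
  May: +$483.66 → -$612.66
  Jun: +$483.66 → -$129.00
  Jul: +$483.66 → $354.66
  Aug: +$483.66 → $838.32
  Sep: +$483.66 − $2,063.64 → -$741.66
  Oct: +$483.66 → -$258.00
  Nov: +$483.66 → $225.66
  Dec: +$483.66 − $1,676.64 → -$967.32
  Jan: +$483.66 → -$483.66
  Feb: +$483.66 → $0.00
Lowest trial balance = -$1,579.98 (Mar)
Initial deposit = cushion − low point = $967.32 − (-$1,579.98) = $2,547.30

$2,547.30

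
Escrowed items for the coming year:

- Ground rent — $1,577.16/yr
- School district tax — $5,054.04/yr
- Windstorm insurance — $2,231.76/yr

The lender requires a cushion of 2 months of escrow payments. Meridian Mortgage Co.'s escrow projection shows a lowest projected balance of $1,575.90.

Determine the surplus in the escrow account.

Ground rent: $1,577.16
School district tax: $5,054.04
Windstorm insurance: $2,231.76
Annual escrow total = $8,862.96
Monthly escrow = $8,862.96 ÷ 12 = $738.58
Required reserve = 2 × $738.58 = $1,477.16
Surplus = $1,575.90 − $1,477.16 = $98.74

$98.74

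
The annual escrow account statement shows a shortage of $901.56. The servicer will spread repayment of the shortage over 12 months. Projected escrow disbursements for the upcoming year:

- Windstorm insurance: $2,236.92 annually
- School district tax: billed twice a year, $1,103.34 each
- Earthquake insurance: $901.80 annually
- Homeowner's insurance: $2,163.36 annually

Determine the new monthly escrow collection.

Windstorm insurance = $2,236.92
School district tax = $1,103.34 × 2 = $2,206.68
Earthquake insurance = $901.80
Homeowner's insurance = $2,163.36
Total annual escrow = $7,508.76
Per month = $7,508.76 ÷ 12 = $625.73
Shortage per month = $901.56 ÷ 12 = $75.13
New monthly escrow = $625.73 + $75.13 = $700.86

$700.86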